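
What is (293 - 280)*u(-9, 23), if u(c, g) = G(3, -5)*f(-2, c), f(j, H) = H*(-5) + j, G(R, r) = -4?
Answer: -2236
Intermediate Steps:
f(j, H) = j - 5*H (f(j, H) = -5*H + j = j - 5*H)
u(c, g) = 8 + 20*c (u(c, g) = -4*(-2 - 5*c) = 8 + 20*c)
(293 - 280)*u(-9, 23) = (293 - 280)*(8 + 20*(-9)) = 13*(8 - 180) = 13*(-172) = -2236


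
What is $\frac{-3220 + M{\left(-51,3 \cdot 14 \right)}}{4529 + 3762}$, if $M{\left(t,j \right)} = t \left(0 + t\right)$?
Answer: $- \frac{619}{8291} \approx -0.074659$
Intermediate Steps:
$M{\left(t,j \right)} = t^{2}$ ($M{\left(t,j \right)} = t t = t^{2}$)
$\frac{-3220 + M{\left(-51,3 \cdot 14 \right)}}{4529 + 3762} = \frac{-3220 + \left(-51\right)^{2}}{4529 + 3762} = \frac{-3220 + 2601}{8291} = \left(-619\right) \frac{1}{8291} = - \frac{619}{8291}$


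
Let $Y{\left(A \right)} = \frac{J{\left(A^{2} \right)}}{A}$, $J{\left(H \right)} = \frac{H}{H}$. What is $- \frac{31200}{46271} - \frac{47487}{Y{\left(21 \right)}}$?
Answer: $- \frac{46142721717}{46271} \approx -9.9723 \cdot 10^{5}$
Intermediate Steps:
$J{\left(H \right)} = 1$
$Y{\left(A \right)} = \frac{1}{A}$ ($Y{\left(A \right)} = 1 \frac{1}{A} = \frac{1}{A}$)
$- \frac{31200}{46271} - \frac{47487}{Y{\left(21 \right)}} = - \frac{31200}{46271} - \frac{47487}{\frac{1}{21}} = \left(-31200\right) \frac{1}{46271} - 47487 \frac{1}{\frac{1}{21}} = - \frac{31200}{46271} - 997227 = - \frac{46142721717}{46271}$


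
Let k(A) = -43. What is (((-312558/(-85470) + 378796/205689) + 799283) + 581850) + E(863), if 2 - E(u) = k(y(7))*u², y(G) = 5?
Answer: 8898319791343337/266367255 ≈ 3.3406e+7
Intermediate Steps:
E(u) = 2 + 43*u² (E(u) = 2 - (-43)*u² = 2 + 43*u²)
(((-312558/(-85470) + 378796/205689) + 799283) + 581850) + E(863) = (((-312558/(-85470) + 378796/205689) + 799283) + 581850) + (2 + 43*863²) = (((-312558*(-1/85470) + 378796*(1/205689)) + 799283) + 581850) + (2 + 43*744769) = (((52093/14245 + 34436/18699) + 799283) + 581850) + (2 + 32025067) = ((1464627827/266367255 + 799283) + 581850) + 32025069 = (212904283305992/266367255 + 581850) + 32025069 = 367890070627742/266367255 + 32025069 = 8898319791343337/266367255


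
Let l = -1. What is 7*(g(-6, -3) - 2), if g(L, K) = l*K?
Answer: 7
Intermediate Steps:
g(L, K) = -K
7*(g(-6, -3) - 2) = 7*(-1*(-3) - 2) = 7*(3 - 2) = 7*1 = 7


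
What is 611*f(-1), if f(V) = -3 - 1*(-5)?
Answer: 1222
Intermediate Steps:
f(V) = 2 (f(V) = -3 + 5 = 2)
611*f(-1) = 611*2 = 1222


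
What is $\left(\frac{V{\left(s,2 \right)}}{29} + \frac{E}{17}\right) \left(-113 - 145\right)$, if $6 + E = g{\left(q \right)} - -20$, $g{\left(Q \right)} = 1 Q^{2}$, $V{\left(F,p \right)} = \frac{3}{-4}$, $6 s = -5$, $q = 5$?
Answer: $- \frac{577017}{986} \approx -585.21$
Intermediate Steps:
$s = - \frac{5}{6}$ ($s = \frac{1}{6} \left(-5\right) = - \frac{5}{6} \approx -0.83333$)
$V{\left(F,p \right)} = - \frac{3}{4}$ ($V{\left(F,p \right)} = 3 \left(- \frac{1}{4}\right) = - \frac{3}{4}$)
$g{\left(Q \right)} = Q^{2}$
$E = 39$ ($E = -6 - \left(-20 - 5^{2}\right) = -6 + \left(25 + 20\right) = -6 + 45 = 39$)
$\left(\frac{V{\left(s,2 \right)}}{29} + \frac{E}{17}\right) \left(-113 - 145\right) = \left(- \frac{3}{4 \cdot 29} + \frac{39}{17}\right) \left(-113 - 145\right) = \left(\left(- \frac{3}{4}\right) \frac{1}{29} + 39 \cdot \frac{1}{17}\right) \left(-258\right) = \left(- \frac{3}{116} + \frac{39}{17}\right) \left(-258\right) = \frac{4473}{1972} \left(-258\right) = - \frac{577017}{986}$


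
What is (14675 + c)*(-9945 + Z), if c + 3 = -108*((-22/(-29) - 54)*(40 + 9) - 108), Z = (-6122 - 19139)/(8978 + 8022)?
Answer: -188844061651064/61625 ≈ -3.0644e+9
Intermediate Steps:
Z = -25261/17000 ≈ -1.4859
c = 8509017/29 (c = -3 - 108*((-22/(-29) - 54)*(40 + 9) - 108) = -3 - 108*((-22*(-1/29) - 54)*49 - 108) = -3 - 108*((22/29 - 54)*49 - 108) = -3 - 108*(-1544/29*49 - 108) = -3 - 108*(-75656/29 - 108) = -3 - 108*(-78788/29) = -3 + 8509104/29 = 8509017/29 ≈ 2.9341e+5)
(14675 + c)*(-9945 + Z) = (14675 + 8509017/29)*(-9945 - 25261/17000) = (8934592/29)*(-169090261/17000) = -188844061651064/61625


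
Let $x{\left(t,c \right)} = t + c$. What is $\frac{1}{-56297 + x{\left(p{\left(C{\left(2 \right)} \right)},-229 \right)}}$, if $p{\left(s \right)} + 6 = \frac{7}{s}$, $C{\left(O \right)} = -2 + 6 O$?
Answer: $- \frac{10}{565313} \approx -1.7689 \cdot 10^{-5}$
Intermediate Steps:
$p{\left(s \right)} = -6 + \frac{7}{s}$
$x{\left(t,c \right)} = c + t$
$\frac{1}{-56297 + x{\left(p{\left(C{\left(2 \right)} \right)},-229 \right)}} = \frac{1}{-56297 - \left(235 - \frac{7}{-2 + 6 \cdot 2}\right)} = \frac{1}{-56297 - \left(235 - \frac{7}{-2 + 12}\right)} = \frac{1}{-56297 - \left(235 - \frac{7}{10}\right)} = \frac{1}{-56297 + \left(-229 + \left(-6 + 7 \cdot \frac{1}{10}\right)\right)} = \frac{1}{-56297 + \left(-229 + \left(-6 + \frac{7}{10}\right)\right)} = \frac{1}{-56297 - \frac{2343}{10}} = \frac{1}{- \frac{565313}{10}} = - \frac{10}{565313}$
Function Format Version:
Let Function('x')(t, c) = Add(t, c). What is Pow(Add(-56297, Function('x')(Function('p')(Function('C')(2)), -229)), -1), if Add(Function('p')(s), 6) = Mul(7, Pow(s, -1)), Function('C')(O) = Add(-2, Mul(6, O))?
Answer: Rational(-10, 565313) ≈ -1.7689e-5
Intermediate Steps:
Function('p')(s) = Add(-6, Mul(7, Pow(s, -1)))
Function('x')(t, c) = Add(c, t)
Pow(Add(-56297, Function('x')(Function('p')(Function('C')(2)), -229)), -1) = Pow(Add(-56297, Add(-229, Add(-6, Mul(7, Pow(Add(-2, Mul(6, 2)), -1))))), -1) = Pow(Add(-56297, Add(-229, Add(-6, Mul(7, Pow(Add(-2, 12), -1))))), -1) = Pow(Add(-56297, Add(-229, Add(-6, Mul(7, Pow(10, -1))))), -1) = Pow(Add(-56297, Add(-229, Add(-6, Mul(7, Rational(1, 10))))), -1) = Pow(Add(-56297, Add(-229, Add(-6, Rational(7, 10)))), -1) = Pow(Add(-56297, Add(-229, Rational(-53, 10))), -1) = Pow(Add(-56297, Rational(-2343, 10)), -1) = Pow(Rational(-565313, 10), -1) = Rational(-10, 565313)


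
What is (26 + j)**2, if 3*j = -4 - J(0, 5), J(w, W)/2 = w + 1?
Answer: 576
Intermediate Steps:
J(w, W) = 2 + 2*w (J(w, W) = 2*(w + 1) = 2*(1 + w) = 2 + 2*w)
j = -2 (j = (-4 - (2 + 2*0))/3 = (-4 - (2 + 0))/3 = (-4 - 1*2)/3 = (-4 - 2)/3 = (1/3)*(-6) = -2)
(26 + j)**2 = (26 - 2)**2 = 24**2 = 576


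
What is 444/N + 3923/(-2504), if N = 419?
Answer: -531961/1049176 ≈ -0.50703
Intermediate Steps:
444/N + 3923/(-2504) = 444/419 + 3923/(-2504) = 444*(1/419) + 3923*(-1/2504) = 444/419 - 3923/2504 = -531961/1049176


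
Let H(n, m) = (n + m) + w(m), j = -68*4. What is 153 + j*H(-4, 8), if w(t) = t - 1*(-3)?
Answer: -3927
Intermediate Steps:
w(t) = 3 + t (w(t) = t + 3 = 3 + t)
j = -272
H(n, m) = 3 + n + 2*m (H(n, m) = (n + m) + (3 + m) = (m + n) + (3 + m) = 3 + n + 2*m)
153 + j*H(-4, 8) = 153 - 272*(3 - 4 + 2*8) = 153 - 272*(3 - 4 + 16) = 153 - 272*15 = 153 - 4080 = -3927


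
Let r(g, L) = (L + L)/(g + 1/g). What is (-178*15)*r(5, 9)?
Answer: -120150/13 ≈ -9242.3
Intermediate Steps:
r(g, L) = 2*L/(g + 1/g) (r(g, L) = (2*L)/(g + 1/g) = 2*L/(g + 1/g))
(-178*15)*r(5, 9) = (-178*15)*(2*9*5/(1 + 5²)) = -5340*9*5/(1 + 25) = -5340*9*5/26 = -2670*45/13 = -120150/13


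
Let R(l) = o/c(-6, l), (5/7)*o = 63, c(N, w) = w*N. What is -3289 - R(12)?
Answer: -131511/40 ≈ -3287.8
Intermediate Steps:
c(N, w) = N*w
o = 441/5 (o = (7/5)*63 = 441/5 ≈ 88.200)
R(l) = -147/(10*l) (R(l) = 441/(5*((-6*l))) = 441*(-1/(6*l))/5 = -147/(10*l))
-3289 - R(12) = -3289 - (-147)/(10*12) = -3289 - 1*(-49/40) = -3289 + 49/40 = -131511/40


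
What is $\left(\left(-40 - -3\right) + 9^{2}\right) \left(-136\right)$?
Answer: $-5984$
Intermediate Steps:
$\left(\left(-40 - -3\right) + 9^{2}\right) \left(-136\right) = \left(\left(-40 + 3\right) + 81\right) \left(-136\right) = \left(-37 + 81\right) \left(-136\right) = 44 \left(-136\right) = -5984$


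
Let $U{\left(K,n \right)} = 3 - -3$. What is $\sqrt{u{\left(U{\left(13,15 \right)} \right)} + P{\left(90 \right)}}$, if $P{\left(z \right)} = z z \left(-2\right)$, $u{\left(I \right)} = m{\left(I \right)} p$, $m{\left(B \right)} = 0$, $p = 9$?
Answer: $90 i \sqrt{2} \approx 127.28 i$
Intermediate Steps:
$U{\left(K,n \right)} = 6$ ($U{\left(K,n \right)} = 3 + 3 = 6$)
$u{\left(I \right)} = 0$ ($u{\left(I \right)} = 0 \cdot 9 = 0$)
$P{\left(z \right)} = - 2 z^{2}$ ($P{\left(z \right)} = z^{2} \left(-2\right) = - 2 z^{2}$)
$\sqrt{u{\left(U{\left(13,15 \right)} \right)} + P{\left(90 \right)}} = \sqrt{0 - 2 \cdot 90^{2}} = \sqrt{0 - 16200} = \sqrt{-16200} = 90 i \sqrt{2}$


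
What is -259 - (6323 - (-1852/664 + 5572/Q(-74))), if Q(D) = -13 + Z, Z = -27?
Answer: -2790497/415 ≈ -6724.1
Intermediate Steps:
Q(D) = -40 (Q(D) = -13 - 27 = -40)
-259 - (6323 - (-1852/664 + 5572/Q(-74))) = -259 - (6323 - (-1852/664 + 5572/(-40))) = -259 - (6323 - (-1852*1/664 + 5572*(-1/40))) = -259 - (6323 - (-463/166 - 1393/10)) = -259 - (6323 - 1*(-58967/415)) = -259 - (6323 + 58967/415) = -259 - 1*2683012/415 = -259 - 2683012/415 = -2790497/415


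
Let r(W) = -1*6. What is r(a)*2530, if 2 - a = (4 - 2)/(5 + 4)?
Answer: -15180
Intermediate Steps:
a = 16/9 (a = 2 - (4 - 2)/(5 + 4) = 2 - 2/9 = 16/9 ≈ 1.7778)
r(W) = -6
r(a)*2530 = -6*2530 = -15180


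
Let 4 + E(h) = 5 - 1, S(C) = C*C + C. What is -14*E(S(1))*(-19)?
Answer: 0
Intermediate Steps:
S(C) = C + C**2 (S(C) = C**2 + C = C + C**2)
E(h) = 0 (E(h) = -4 + (5 - 1) = -4 + 4 = 0)
-14*E(S(1))*(-19) = -14*0*(-19) = 0*(-19) = 0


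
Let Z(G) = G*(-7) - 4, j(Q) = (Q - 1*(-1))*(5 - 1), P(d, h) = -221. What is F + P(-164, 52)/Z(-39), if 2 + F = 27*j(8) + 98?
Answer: 287071/269 ≈ 1067.2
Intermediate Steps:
j(Q) = 4 + 4*Q (j(Q) = (Q + 1)*4 = (1 + Q)*4 = 4 + 4*Q)
Z(G) = -4 - 7*G (Z(G) = -7*G - 4 = -4 - 7*G)
F = 1068 (F = -2 + (27*(4 + 4*8) + 98) = -2 + (27*(4 + 32) + 98) = -2 + (27*36 + 98) = -2 + (972 + 98) = -2 + 1070 = 1068)
F + P(-164, 52)/Z(-39) = 1068 - 221/(-4 - 7*(-39)) = 1068 - 221/(-4 + 273) = 1068 - 221/269 = 287071/269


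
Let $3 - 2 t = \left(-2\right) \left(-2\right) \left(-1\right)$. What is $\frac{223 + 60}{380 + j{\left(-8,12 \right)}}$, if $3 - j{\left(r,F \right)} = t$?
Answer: $\frac{566}{759} \approx 0.74572$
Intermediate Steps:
$t = \frac{7}{2}$ ($t = \frac{3}{2} - \frac{\left(-2\right) \left(-2\right) \left(-1\right)}{2} = \frac{3}{2} - \frac{4 \left(-1\right)}{2} = \frac{3}{2} - -2 = \frac{3}{2} + 2 = \frac{7}{2} \approx 3.5$)
$j{\left(r,F \right)} = - \frac{1}{2}$ ($j{\left(r,F \right)} = 3 - \frac{7}{2} = - \frac{1}{2}$)
$\frac{223 + 60}{380 + j{\left(-8,12 \right)}} = \frac{223 + 60}{380 - \frac{1}{2}} = \frac{283}{\frac{759}{2}} = 283 \cdot \frac{2}{759} = \frac{566}{759}$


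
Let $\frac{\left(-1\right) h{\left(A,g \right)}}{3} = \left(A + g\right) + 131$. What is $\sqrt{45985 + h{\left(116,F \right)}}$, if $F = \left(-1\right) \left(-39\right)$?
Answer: $\sqrt{45127} \approx 212.43$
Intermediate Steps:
$F = 39$
$h{\left(A,g \right)} = -393 - 3 A - 3 g$ ($h{\left(A,g \right)} = - 3 \left(\left(A + g\right) + 131\right) = - 3 \left(131 + A + g\right) = -393 - 3 A - 3 g$)
$\sqrt{45985 + h{\left(116,F \right)}} = \sqrt{45985 - 858} = \sqrt{45127}$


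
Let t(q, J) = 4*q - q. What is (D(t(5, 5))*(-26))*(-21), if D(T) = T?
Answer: 8190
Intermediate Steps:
t(q, J) = 3*q
(D(t(5, 5))*(-26))*(-21) = ((3*5)*(-26))*(-21) = (15*(-26))*(-21) = -390*(-21) = 8190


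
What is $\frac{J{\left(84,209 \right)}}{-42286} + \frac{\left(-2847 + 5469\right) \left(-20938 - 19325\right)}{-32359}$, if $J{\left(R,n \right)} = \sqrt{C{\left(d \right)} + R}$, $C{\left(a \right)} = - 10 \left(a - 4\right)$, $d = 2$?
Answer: $\frac{105569586}{32359} - \frac{\sqrt{26}}{21143} \approx 3262.4$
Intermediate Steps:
$C{\left(a \right)} = 40 - 10 a$ ($C{\left(a \right)} = - 10 \left(-4 + a\right) = 40 - 10 a$)
$J{\left(R,n \right)} = \sqrt{20 + R}$ ($J{\left(R,n \right)} = \sqrt{\left(40 - 20\right) + R} = \sqrt{20 + R}$)
$\frac{J{\left(84,209 \right)}}{-42286} + \frac{\left(-2847 + 5469\right) \left(-20938 - 19325\right)}{-32359} = \frac{\sqrt{20 + 84}}{-42286} + \frac{\left(-2847 + 5469\right) \left(-20938 - 19325\right)}{-32359} = \sqrt{104} \left(- \frac{1}{42286}\right) + 2622 \left(-40263\right) \left(- \frac{1}{32359}\right) = 2 \sqrt{26} \left(- \frac{1}{42286}\right) - - \frac{105569586}{32359} = - \frac{\sqrt{26}}{21143} + \frac{105569586}{32359} = \frac{105569586}{32359} - \frac{\sqrt{26}}{21143}$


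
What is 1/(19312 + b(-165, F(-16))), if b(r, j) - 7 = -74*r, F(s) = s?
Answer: 1/31529 ≈ 3.1717e-5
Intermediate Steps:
b(r, j) = 7 - 74*r
1/(19312 + b(-165, F(-16))) = 1/(19312 + (7 - 74*(-165))) = 1/(19312 + (7 + 12210)) = 1/(19312 + 12217) = 1/31529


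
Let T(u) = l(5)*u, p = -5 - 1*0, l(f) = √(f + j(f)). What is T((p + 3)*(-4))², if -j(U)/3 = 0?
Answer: 320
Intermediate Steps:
j(U) = 0 (j(U) = -3*0 = 0)
l(f) = √f (l(f) = √(f + 0) = √f)
p = -5 (p = -5 + 0 = -5)
T(u) = u*√5 (T(u) = √5*u = u*√5)
T((p + 3)*(-4))² = (((-5 + 3)*(-4))*√5)² = ((-2*(-4))*√5)² = (8*√5)² = 320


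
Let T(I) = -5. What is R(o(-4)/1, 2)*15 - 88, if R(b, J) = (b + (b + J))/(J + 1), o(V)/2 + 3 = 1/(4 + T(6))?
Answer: -158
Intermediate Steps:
o(V) = -8 (o(V) = -6 + 2/(4 - 5) = -6 + 2/(-1) = -6 + 2*(-1) = -6 - 2 = -8)
R(b, J) = (J + 2*b)/(1 + J) (R(b, J) = (b + (J + b))/(1 + J) = (J + 2*b)/(1 + J))
R(o(-4)/1, 2)*15 - 88 = ((2 + 2*(-8/1))/(1 + 2))*15 - 88 = ((2 + 2*(-8*1))/3)*15 - 88 = ((2 + 2*(-8))/3)*15 - 88 = ((2 - 16)/3)*15 - 88 = ((1/3)*(-14))*15 - 88 = -14/3*15 - 88 = -70 - 88 = -158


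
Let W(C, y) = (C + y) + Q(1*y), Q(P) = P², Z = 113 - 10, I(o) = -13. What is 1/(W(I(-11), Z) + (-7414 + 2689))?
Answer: 1/5974 ≈ 0.00016739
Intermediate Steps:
Z = 103
W(C, y) = C + y + y² (W(C, y) = (C + y) + (1*y)² = (C + y) + y² = C + y + y²)
1/(W(I(-11), Z) + (-7414 + 2689)) = 1/((-13 + 103 + 103²) + (-7414 + 2689)) = 1/((-13 + 103 + 10609) - 4725) = 1/(10699 - 4725) = 1/5974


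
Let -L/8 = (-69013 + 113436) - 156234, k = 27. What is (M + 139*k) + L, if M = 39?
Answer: 898280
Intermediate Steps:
L = 894488 (L = -8*((-69013 + 113436) - 156234) = -8*(44423 - 156234) = -8*(-111811) = 894488)
(M + 139*k) + L = (39 + 139*27) + 894488 = (39 + 3753) + 894488 = 3792 + 894488 = 898280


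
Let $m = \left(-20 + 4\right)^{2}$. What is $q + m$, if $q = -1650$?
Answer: $-1394$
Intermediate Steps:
$m = 256$ ($m = \left(-16\right)^{2} = 256$)
$q + m = -1650 + 256 = -1394$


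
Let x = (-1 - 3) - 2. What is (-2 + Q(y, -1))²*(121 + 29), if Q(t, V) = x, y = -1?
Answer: 9600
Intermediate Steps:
x = -6 (x = -4 - 2 = -6)
Q(t, V) = -6
(-2 + Q(y, -1))²*(121 + 29) = (-2 - 6)²*(121 + 29) = (-8)²*150 = 64*150 = 9600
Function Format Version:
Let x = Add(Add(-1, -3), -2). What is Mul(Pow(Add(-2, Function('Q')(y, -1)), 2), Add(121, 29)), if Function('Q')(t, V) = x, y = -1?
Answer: 9600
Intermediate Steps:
x = -6 (x = Add(-4, -2) = -6)
Function('Q')(t, V) = -6
Mul(Pow(Add(-2, Function('Q')(y, -1)), 2), Add(121, 29)) = Mul(Pow(Add(-2, -6), 2), Add(121, 29)) = Mul(Pow(-8, 2), 150) = Mul(64, 150) = 9600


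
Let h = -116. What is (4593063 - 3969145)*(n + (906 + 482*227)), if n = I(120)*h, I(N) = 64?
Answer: 64198666528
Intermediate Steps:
n = -7424 (n = 64*(-116) = -7424)
(4593063 - 3969145)*(n + (906 + 482*227)) = (4593063 - 3969145)*(-7424 + (906 + 482*227)) = 623918*(-7424 + (906 + 109414)) = 623918*(-7424 + 110320) = 623918*102896 = 64198666528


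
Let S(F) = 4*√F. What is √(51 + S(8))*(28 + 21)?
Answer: 49*√(51 + 8*√2) ≈ 386.80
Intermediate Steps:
√(51 + S(8))*(28 + 21) = √(51 + 4*√8)*(28 + 21) = √(51 + 4*(2*√2))*49 = √(51 + 8*√2)*49 = 49*√(51 + 8*√2)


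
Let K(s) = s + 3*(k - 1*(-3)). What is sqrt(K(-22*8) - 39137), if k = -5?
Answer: I*sqrt(39319) ≈ 198.29*I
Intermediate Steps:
K(s) = -6 + s (K(s) = s + 3*(-5 - 1*(-3)) = s + 3*(-5 + 3) = s + 3*(-2) = s - 6 = -6 + s)
sqrt(K(-22*8) - 39137) = sqrt((-6 - 22*8) - 39137) = sqrt((-6 - 176) - 39137) = sqrt(-182 - 39137) = sqrt(-39319) = I*sqrt(39319)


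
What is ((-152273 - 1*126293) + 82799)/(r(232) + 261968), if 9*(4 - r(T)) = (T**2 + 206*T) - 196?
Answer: -1761903/2256328 ≈ -0.78087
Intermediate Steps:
r(T) = 232/9 - 206*T/9 - T**2/9 (r(T) = 4 - ((T**2 + 206*T) - 196)/9 = 4 - (-196 + T**2 + 206*T)/9 = 4 + (196/9 - 206*T/9 - T**2/9) = 232/9 - 206*T/9 - T**2/9)
((-152273 - 1*126293) + 82799)/(r(232) + 261968) = ((-152273 - 1*126293) + 82799)/((232/9 - 206/9*232 - 1/9*232**2) + 261968) = ((-152273 - 126293) + 82799)/((232/9 - 47792/9 - 1/9*53824) + 261968) = (-278566 + 82799)/((232/9 - 47792/9 - 53824/9) + 261968) = -195767/(-101384/9 + 261968) = -195767/2256328/9 = -195767*9/2256328 = -1761903/2256328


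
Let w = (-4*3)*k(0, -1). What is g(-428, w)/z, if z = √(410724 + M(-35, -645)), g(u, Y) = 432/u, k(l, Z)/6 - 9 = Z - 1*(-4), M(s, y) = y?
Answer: -36*√410079/14626151 ≈ -0.0015762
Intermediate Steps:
k(l, Z) = 78 + 6*Z (k(l, Z) = 54 + 6*(Z - 1*(-4)) = 54 + 6*(Z + 4) = 54 + 6*(4 + Z) = 54 + (24 + 6*Z) = 78 + 6*Z)
w = -864 (w = (-4*3)*(78 + 6*(-1)) = -12*(78 - 6) = -12*72 = -864)
z = √410079 (z = √(410724 - 645) = √410079 ≈ 640.37)
g(-428, w)/z = (432/(-428))/(√410079) = (432*(-1/428))*(√410079/410079) = -36*√410079/14626151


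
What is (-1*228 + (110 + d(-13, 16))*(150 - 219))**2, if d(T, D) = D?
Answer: 79602084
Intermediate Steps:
(-1*228 + (110 + d(-13, 16))*(150 - 219))**2 = (-1*228 + (110 + 16)*(150 - 219))**2 = (-228 + 126*(-69))**2 = (-228 - 8694)**2 = (-8922)**2 = 79602084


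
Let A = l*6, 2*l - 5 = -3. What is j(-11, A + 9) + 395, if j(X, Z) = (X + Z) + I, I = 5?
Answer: 404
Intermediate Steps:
l = 1 (l = 5/2 + (½)*(-3) = 5/2 - 3/2 = 1)
A = 6 (A = 1*6 = 6)
j(X, Z) = 5 + X + Z (j(X, Z) = (X + Z) + 5 = 5 + X + Z)
j(-11, A + 9) + 395 = (5 - 11 + (6 + 9)) + 395 = (5 - 11 + 15) + 395 = 9 + 395 = 404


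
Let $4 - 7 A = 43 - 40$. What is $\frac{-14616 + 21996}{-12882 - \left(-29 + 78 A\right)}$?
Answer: $- \frac{51660}{90049} \approx -0.57369$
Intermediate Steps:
$A = \frac{1}{7}$ ($A = \frac{4}{7} - \frac{43 - 40}{7} = \frac{4}{7} - \frac{3}{7} = \frac{1}{7} \approx 0.14286$)
$\frac{-14616 + 21996}{-12882 - \left(-29 + 78 A\right)} = \frac{-14616 + 21996}{-12882 + \left(\left(-78\right) \frac{1}{7} + 29\right)} = \frac{7380}{-12882 + \left(- \frac{78}{7} + 29\right)} = \frac{7380}{-12882 + \frac{125}{7}} = \frac{7380}{- \frac{90049}{7}} = 7380 \left(- \frac{7}{90049}\right) = - \frac{51660}{90049}$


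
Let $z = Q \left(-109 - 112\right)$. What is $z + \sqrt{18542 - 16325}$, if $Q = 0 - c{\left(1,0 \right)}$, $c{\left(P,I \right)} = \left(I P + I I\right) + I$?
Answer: $\sqrt{2217} \approx 47.085$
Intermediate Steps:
$c{\left(P,I \right)} = I + I^{2} + I P$ ($c{\left(P,I \right)} = \left(I P + I^{2}\right) + I = \left(I^{2} + I P\right) + I = I + I^{2} + I P$)
$Q = 0$ ($Q = 0 - 0 \left(1 + 0 + 1\right) = 0 - 0 \cdot 2 = 0 - 0 = 0 + 0 = 0$)
$z = 0$ ($z = 0 \left(-109 - 112\right) = 0 \left(-221\right) = 0$)
$z + \sqrt{18542 - 16325} = 0 + \sqrt{18542 - 16325} = 0 + \sqrt{2217} = \sqrt{2217}$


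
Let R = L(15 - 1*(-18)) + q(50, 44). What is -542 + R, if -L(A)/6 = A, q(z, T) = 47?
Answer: -693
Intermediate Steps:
L(A) = -6*A
R = -151 (R = -6*(15 - 1*(-18)) + 47 = -6*(15 + 18) + 47 = -6*33 + 47 = -198 + 47 = -151)
-542 + R = -542 - 151 = -693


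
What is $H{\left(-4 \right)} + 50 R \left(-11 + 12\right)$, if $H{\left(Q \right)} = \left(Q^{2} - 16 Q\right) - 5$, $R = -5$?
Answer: $-175$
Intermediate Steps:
$H{\left(Q \right)} = -5 + Q^{2} - 16 Q$
$H{\left(-4 \right)} + 50 R \left(-11 + 12\right) = \left(-5 + \left(-4\right)^{2} - -64\right) + 50 \left(- 5 \left(-11 + 12\right)\right) = \left(-5 + 16 + 64\right) + 50 \left(\left(-5\right) 1\right) = 75 + 50 \left(-5\right) = 75 - 250 = -175$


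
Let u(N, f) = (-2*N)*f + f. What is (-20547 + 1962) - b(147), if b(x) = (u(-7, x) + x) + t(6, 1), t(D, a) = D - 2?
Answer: -20941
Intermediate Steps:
u(N, f) = f - 2*N*f (u(N, f) = -2*N*f + f = f - 2*N*f)
t(D, a) = -2 + D
b(x) = 4 + 16*x (b(x) = (x*(1 - 2*(-7)) + x) + (-2 + 6) = (x*(1 + 14) + x) + 4 = (x*15 + x) + 4 = (15*x + x) + 4 = 16*x + 4 = 4 + 16*x)
(-20547 + 1962) - b(147) = (-20547 + 1962) - (4 + 16*147) = -18585 - (4 + 2352) = -18585 - 1*2356 = -18585 - 2356 = -20941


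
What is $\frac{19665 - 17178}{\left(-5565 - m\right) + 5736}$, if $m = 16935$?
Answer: $- \frac{829}{5588} \approx -0.14835$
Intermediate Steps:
$\frac{19665 - 17178}{\left(-5565 - m\right) + 5736} = \frac{19665 - 17178}{\left(-5565 - 16935\right) + 5736} = \frac{2487}{\left(-5565 - 16935\right) + 5736} = \frac{2487}{-22500 + 5736} = \frac{2487}{-16764} = 2487 \left(- \frac{1}{16764}\right) = - \frac{829}{5588}$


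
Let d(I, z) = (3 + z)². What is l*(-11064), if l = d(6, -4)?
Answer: -11064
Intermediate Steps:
l = 1 (l = (3 - 4)² = (-1)² = 1)
l*(-11064) = 1*(-11064) = -11064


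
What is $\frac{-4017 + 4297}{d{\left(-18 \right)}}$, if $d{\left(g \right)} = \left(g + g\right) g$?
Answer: $\frac{35}{81} \approx 0.4321$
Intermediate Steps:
$d{\left(g \right)} = 2 g^{2}$ ($d{\left(g \right)} = 2 g g = 2 g^{2}$)
$\frac{-4017 + 4297}{d{\left(-18 \right)}} = \frac{-4017 + 4297}{2 \left(-18\right)^{2}} = \frac{280}{2 \cdot 324} = \frac{280}{648} = 280 \cdot \frac{1}{648} = \frac{35}{81}$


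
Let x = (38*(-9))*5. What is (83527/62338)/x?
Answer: -83527/106597980 ≈ -0.00078357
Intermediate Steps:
x = -1710 (x = -342*5 = -1710)
(83527/62338)/x = (83527/62338)/(-1710) = (83527*(1/62338))*(-1/1710) = (83527/62338)*(-1/1710) = -83527/106597980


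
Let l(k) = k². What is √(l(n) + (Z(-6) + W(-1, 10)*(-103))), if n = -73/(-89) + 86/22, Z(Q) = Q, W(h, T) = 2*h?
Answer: 10*√2131251/979 ≈ 14.912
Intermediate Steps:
n = 4630/979 (n = -73*(-1/89) + 86*(1/22) = 73/89 + 43/11 = 4630/979 ≈ 4.7293)
√(l(n) + (Z(-6) + W(-1, 10)*(-103))) = √((4630/979)² + (-6 + (2*(-1))*(-103))) = √(21436900/958441 + (-6 - 2*(-103))) = √(21436900/958441 + (-6 + 206)) = √(21436900/958441 + 200) = √(213125100/958441) = 10*√2131251/979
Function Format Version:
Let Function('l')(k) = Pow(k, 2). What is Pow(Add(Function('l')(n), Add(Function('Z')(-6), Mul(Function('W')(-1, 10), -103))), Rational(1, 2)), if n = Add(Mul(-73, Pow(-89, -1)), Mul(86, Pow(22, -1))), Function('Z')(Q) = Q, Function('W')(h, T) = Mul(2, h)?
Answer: Mul(Rational(10, 979), Pow(2131251, Rational(1, 2))) ≈ 14.912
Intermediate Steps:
n = Rational(4630, 979) (n = Add(Mul(-73, Rational(-1, 89)), Mul(86, Rational(1, 22))) = Add(Rational(73, 89), Rational(43, 11)) = Rational(4630, 979) ≈ 4.7293)
Pow(Add(Function('l')(n), Add(Function('Z')(-6), Mul(Function('W')(-1, 10), -103))), Rational(1, 2)) = Pow(Add(Pow(Rational(4630, 979), 2), Add(-6, Mul(Mul(2, -1), -103))), Rational(1, 2)) = Pow(Add(Rational(21436900, 958441), Add(-6, Mul(-2, -103))), Rational(1, 2)) = Pow(Add(Rational(21436900, 958441), Add(-6, 206)), Rational(1, 2)) = Pow(Add(Rational(21436900, 958441), 200), Rational(1, 2)) = Pow(Rational(213125100, 958441), Rational(1, 2)) = Mul(Rational(10, 979), Pow(2131251, Rational(1, 2)))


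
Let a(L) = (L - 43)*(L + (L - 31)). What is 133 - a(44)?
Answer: 76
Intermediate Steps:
a(L) = (-43 + L)*(-31 + 2*L) (a(L) = (-43 + L)*(L + (-31 + L)) = (-43 + L)*(-31 + 2*L))
133 - a(44) = 133 - (1333 - 117*44 + 2*44²) = 133 - (1333 - 5148 + 2*1936) = 133 - (1333 - 5148 + 3872) = 133 - 1*57 = 133 - 57 = 76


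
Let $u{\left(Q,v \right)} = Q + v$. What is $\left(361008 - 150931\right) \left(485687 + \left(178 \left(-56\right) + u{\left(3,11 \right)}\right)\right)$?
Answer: $99940561441$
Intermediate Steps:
$\left(361008 - 150931\right) \left(485687 + \left(178 \left(-56\right) + u{\left(3,11 \right)}\right)\right) = \left(361008 - 150931\right) \left(485687 + \left(178 \left(-56\right) + \left(3 + 11\right)\right)\right) = 210077 \left(485687 + \left(-9968 + 14\right)\right) = 210077 \left(485687 - 9954\right) = 210077 \cdot 475733 = 99940561441$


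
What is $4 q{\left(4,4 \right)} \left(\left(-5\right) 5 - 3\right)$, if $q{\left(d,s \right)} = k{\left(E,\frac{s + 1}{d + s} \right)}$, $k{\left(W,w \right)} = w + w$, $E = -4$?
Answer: $-140$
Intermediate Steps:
$k{\left(W,w \right)} = 2 w$
$q{\left(d,s \right)} = \frac{2 \left(1 + s\right)}{d + s}$ ($q{\left(d,s \right)} = 2 \frac{s + 1}{d + s} = 2 \frac{1 + s}{d + s} = \frac{2 \left(1 + s\right)}{d + s}$)
$4 q{\left(4,4 \right)} \left(\left(-5\right) 5 - 3\right) = 4 \frac{2 \left(1 + 4\right)}{4 + 4} \left(\left(-5\right) 5 - 3\right) = 4 \cdot 2 \cdot \frac{1}{8} \cdot 5 \left(-25 - 3\right) = 4 \cdot 2 \cdot \frac{1}{8} \cdot 5 \left(-28\right) = 4 \cdot \frac{5}{4} \left(-28\right) = 5 \left(-28\right) = -140$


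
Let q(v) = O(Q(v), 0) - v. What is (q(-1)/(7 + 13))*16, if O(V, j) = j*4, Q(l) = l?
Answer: 4/5 ≈ 0.80000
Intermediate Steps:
O(V, j) = 4*j
q(v) = -v (q(v) = 4*0 - v = 0 - v = -v)
(q(-1)/(7 + 13))*16 = ((-1*(-1))/(7 + 13))*16 = (1/20)*16 = 4/5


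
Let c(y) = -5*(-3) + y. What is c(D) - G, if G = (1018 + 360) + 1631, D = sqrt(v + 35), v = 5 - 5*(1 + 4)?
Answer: -2994 + sqrt(15) ≈ -2990.1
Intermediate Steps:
v = -20 (v = 5 - 5*5 = 5 - 25 = -20)
D = sqrt(15) (D = sqrt(-20 + 35) = sqrt(15) ≈ 3.8730)
c(y) = 15 + y
G = 3009 (G = 1378 + 1631 = 3009)
c(D) - G = (15 + sqrt(15)) - 1*3009 = (15 + sqrt(15)) - 3009 = -2994 + sqrt(15)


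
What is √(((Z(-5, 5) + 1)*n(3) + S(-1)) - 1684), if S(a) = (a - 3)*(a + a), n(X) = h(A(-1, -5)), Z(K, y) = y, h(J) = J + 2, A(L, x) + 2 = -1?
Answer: 29*I*√2 ≈ 41.012*I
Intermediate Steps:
A(L, x) = -3 (A(L, x) = -2 - 1 = -3)
h(J) = 2 + J
n(X) = -1 (n(X) = 2 - 3 = -1)
S(a) = 2*a*(-3 + a) (S(a) = (-3 + a)*(2*a) = 2*a*(-3 + a))
√(((Z(-5, 5) + 1)*n(3) + S(-1)) - 1684) = √(((5 + 1)*(-1) + 2*(-1)*(-3 - 1)) - 1684) = √((6*(-1) + 2*(-1)*(-4)) - 1684) = √((-6 + 8) - 1684) = √(2 - 1684) = √(-1682) = 29*I*√2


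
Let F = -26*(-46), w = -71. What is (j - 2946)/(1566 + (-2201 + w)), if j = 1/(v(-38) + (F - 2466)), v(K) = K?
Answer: 3853369/923448 ≈ 4.1728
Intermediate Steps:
F = 1196
j = -1/1308 (j = 1/(-38 + (1196 - 2466)) = 1/(-38 - 1270) = 1/(-1308) = -1/1308 ≈ -0.00076453)
(j - 2946)/(1566 + (-2201 + w)) = (-1/1308 - 2946)/(1566 + (-2201 - 71)) = -3853369/(1308*(1566 - 2272)) = -3853369/1308/(-706) = -3853369/1308*(-1/706) = 3853369/923448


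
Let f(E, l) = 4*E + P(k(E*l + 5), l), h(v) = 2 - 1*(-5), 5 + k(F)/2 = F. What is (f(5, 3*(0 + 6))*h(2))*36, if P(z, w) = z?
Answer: 50400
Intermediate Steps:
k(F) = -10 + 2*F
h(v) = 7 (h(v) = 2 + 5 = 7)
f(E, l) = 4*E + 2*E*l (f(E, l) = 4*E + (-10 + 2*(E*l + 5)) = 4*E + (-10 + 2*(5 + E*l)) = 4*E + (-10 + (10 + 2*E*l)) = 4*E + 2*E*l)
(f(5, 3*(0 + 6))*h(2))*36 = ((2*5*(2 + 3*(0 + 6)))*7)*36 = ((2*5*(2 + 3*6))*7)*36 = ((2*5*(2 + 18))*7)*36 = ((2*5*20)*7)*36 = (200*7)*36 = 1400*36 = 50400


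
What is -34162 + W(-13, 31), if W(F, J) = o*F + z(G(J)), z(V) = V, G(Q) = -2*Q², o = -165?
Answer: -33939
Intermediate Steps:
W(F, J) = -165*F - 2*J²
-34162 + W(-13, 31) = -34162 + (-165*(-13) - 2*31²) = -34162 + (2145 - 2*961) = -34162 + (2145 - 1922) = -34162 + 223 = -33939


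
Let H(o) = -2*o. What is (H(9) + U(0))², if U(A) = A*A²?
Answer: 324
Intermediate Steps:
U(A) = A³
(H(9) + U(0))² = (-2*9 + 0³)² = (-18 + 0)² = (-18)² = 324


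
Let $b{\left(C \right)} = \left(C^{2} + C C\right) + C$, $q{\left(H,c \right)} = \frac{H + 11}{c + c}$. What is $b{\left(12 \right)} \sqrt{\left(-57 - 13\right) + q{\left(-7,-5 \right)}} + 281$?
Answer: $281 + 240 i \sqrt{110} \approx 281.0 + 2517.1 i$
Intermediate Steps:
$q{\left(H,c \right)} = \frac{11 + H}{2 c}$
$b{\left(C \right)} = C + 2 C^{2}$ ($b{\left(C \right)} = \left(C^{2} + C^{2}\right) + C = 2 C^{2} + C = C + 2 C^{2}$)
$b{\left(12 \right)} \sqrt{\left(-57 - 13\right) + q{\left(-7,-5 \right)}} + 281 = 12 \left(1 + 2 \cdot 12\right) \sqrt{\left(-57 - 13\right) + \frac{11 - 7}{2 \left(-5\right)}} + 281 = 12 \left(1 + 24\right) \sqrt{-70 + \frac{1}{2} \left(- \frac{1}{5}\right) 4} + 281 = 12 \cdot 25 \sqrt{-70 - \frac{2}{5}} + 281 = 300 \sqrt{- \frac{352}{5}} + 281 = 300 \frac{4 i \sqrt{110}}{5} + 281 = 240 i \sqrt{110} + 281 = 281 + 240 i \sqrt{110}$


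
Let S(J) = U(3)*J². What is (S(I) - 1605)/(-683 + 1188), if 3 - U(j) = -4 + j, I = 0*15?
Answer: -321/101 ≈ -3.1782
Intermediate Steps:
I = 0
U(j) = 7 - j (U(j) = 3 - (-4 + j) = 3 + (4 - j) = 7 - j)
S(J) = 4*J² (S(J) = (7 - 1*3)*J² = (7 - 3)*J² = 4*J²)
(S(I) - 1605)/(-683 + 1188) = (4*0² - 1605)/(-683 + 1188) = (4*0 - 1605)/505 = (0 - 1605)*(1/505) = -1605*1/505 = -321/101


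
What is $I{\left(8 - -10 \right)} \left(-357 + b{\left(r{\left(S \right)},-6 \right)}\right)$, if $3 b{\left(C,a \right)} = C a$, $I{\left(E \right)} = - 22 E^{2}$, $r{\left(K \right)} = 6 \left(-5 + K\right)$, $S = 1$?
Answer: $2202552$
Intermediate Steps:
$r{\left(K \right)} = -30 + 6 K$
$b{\left(C,a \right)} = \frac{C a}{3}$
$I{\left(8 - -10 \right)} \left(-357 + b{\left(r{\left(S \right)},-6 \right)}\right) = - 22 \left(8 - -10\right)^{2} \left(-357 + \frac{1}{3} \left(-30 + 6 \cdot 1\right) \left(-6\right)\right) = - 22 \left(8 + 10\right)^{2} \left(-357 + \frac{1}{3} \left(-30 + 6\right) \left(-6\right)\right) = - 22 \cdot 18^{2} \left(-357 + \frac{1}{3} \left(-24\right) \left(-6\right)\right) = \left(-22\right) 324 \left(-357 + 48\right) = \left(-7128\right) \left(-309\right) = 2202552$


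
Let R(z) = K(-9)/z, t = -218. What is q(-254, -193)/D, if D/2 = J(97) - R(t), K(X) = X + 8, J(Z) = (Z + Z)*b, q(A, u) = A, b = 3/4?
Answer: -13843/15859 ≈ -0.87288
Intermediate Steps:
b = ¾ (b = 3*(¼) = ¾ ≈ 0.75000)
J(Z) = 3*Z/2 (J(Z) = (Z + Z)*(¾) = (2*Z)*(¾) = 3*Z/2)
K(X) = 8 + X
R(z) = -1/z (R(z) = (8 - 9)/z = -1/z)
D = 31718/109 (D = 2*((3/2)*97 - (-1)/(-218)) = 2*(291/2 - (-1)*(-1)/218) = 2*(291/2 - 1*1/218) = 2*(291/2 - 1/218) = 2*(15859/109) = 31718/109 ≈ 290.99)
q(-254, -193)/D = -254/31718/109 = -254*109/31718 = -13843/15859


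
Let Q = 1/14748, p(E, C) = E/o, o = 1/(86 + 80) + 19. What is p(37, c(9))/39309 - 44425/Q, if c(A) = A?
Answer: -81255342404104358/124019895 ≈ -6.5518e+8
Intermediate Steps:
o = 3155/166 (o = 1/166 + 19 = 3155/166 ≈ 19.006)
p(E, C) = 166*E/3155 (p(E, C) = E/(3155/166) = E*(166/3155) = 166*E/3155)
Q = 1/14748 ≈ 6.7806e-5
p(37, c(9))/39309 - 44425/Q = ((166/3155)*37)/39309 - 44425/1/14748 = (6142/3155)*(1/39309) - 44425*14748 = 6142/124019895 - 655179900 = -81255342404104358/124019895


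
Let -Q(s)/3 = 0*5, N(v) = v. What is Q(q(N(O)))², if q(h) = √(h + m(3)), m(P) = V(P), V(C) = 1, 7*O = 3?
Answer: 0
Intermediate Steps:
O = 3/7 (O = (⅐)*3 = 3/7 ≈ 0.42857)
m(P) = 1
q(h) = √(1 + h) (q(h) = √(h + 1) = √(1 + h))
Q(s) = 0 (Q(s) = -0*5 = -3*0 = 0)
Q(q(N(O)))² = 0² = 0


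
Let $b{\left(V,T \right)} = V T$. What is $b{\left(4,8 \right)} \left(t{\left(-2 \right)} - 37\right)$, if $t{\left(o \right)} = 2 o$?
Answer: $-1312$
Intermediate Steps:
$b{\left(V,T \right)} = T V$
$b{\left(4,8 \right)} \left(t{\left(-2 \right)} - 37\right) = 8 \cdot 4 \left(2 \left(-2\right) - 37\right) = 32 \left(-4 - 37\right) = 32 \left(-41\right) = -1312$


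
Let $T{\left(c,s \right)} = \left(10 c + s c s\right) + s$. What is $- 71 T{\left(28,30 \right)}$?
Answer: $-1811210$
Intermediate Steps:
$T{\left(c,s \right)} = s + 10 c + c s^{2}$ ($T{\left(c,s \right)} = \left(10 c + c s s\right) + s = \left(10 c + c s^{2}\right) + s = s + 10 c + c s^{2}$)
$- 71 T{\left(28,30 \right)} = - 71 \left(30 + 10 \cdot 28 + 28 \cdot 30^{2}\right) = - 71 \left(30 + 280 + 28 \cdot 900\right) = - 71 \left(30 + 280 + 25200\right) = \left(-71\right) 25510 = -1811210$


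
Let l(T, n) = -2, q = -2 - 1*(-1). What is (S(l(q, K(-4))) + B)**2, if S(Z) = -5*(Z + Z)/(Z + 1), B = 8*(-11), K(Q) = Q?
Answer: 11664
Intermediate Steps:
q = -1 (q = -2 + 1 = -1)
B = -88
S(Z) = -10*Z/(1 + Z) (S(Z) = -5*2*Z/(1 + Z) = -10*Z/(1 + Z))
(S(l(q, K(-4))) + B)**2 = (-10*(-2)/(1 - 2) - 88)**2 = (-10*(-2)/(-1) - 88)**2 = (-10*(-2)*(-1) - 88)**2 = (-20 - 88)**2 = (-108)**2 = 11664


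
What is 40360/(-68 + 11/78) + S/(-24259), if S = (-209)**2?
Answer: -76600476253/128402887 ≈ -596.56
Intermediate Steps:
S = 43681
40360/(-68 + 11/78) + S/(-24259) = 40360/(-68 + 11/78) + 43681/(-24259) = 40360/(-68 + 11*(1/78)) + 43681*(-1/24259) = 40360/(-68 + 11/78) - 43681/24259 = 40360/(-5293/78) - 43681/24259 = 40360*(-78/5293) - 43681/24259 = -3148080/5293 - 43681/24259 = -76600476253/128402887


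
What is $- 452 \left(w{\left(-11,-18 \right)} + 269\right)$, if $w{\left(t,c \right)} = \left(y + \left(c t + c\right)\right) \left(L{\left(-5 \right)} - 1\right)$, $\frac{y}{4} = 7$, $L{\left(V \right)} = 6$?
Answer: $-591668$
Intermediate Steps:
$y = 28$ ($y = 4 \cdot 7 = 28$)
$w{\left(t,c \right)} = 140 + 5 c + 5 c t$ ($w{\left(t,c \right)} = \left(28 + \left(c t + c\right)\right) \left(6 - 1\right) = \left(28 + \left(c + c t\right)\right) 5 = \left(28 + c + c t\right) 5 = 140 + 5 c + 5 c t$)
$- 452 \left(w{\left(-11,-18 \right)} + 269\right) = - 452 \left(\left(140 + 5 \left(-18\right) + 5 \left(-18\right) \left(-11\right)\right) + 269\right) = - 452 \left(\left(140 - 90 + 990\right) + 269\right) = - 452 \left(1040 + 269\right) = \left(-452\right) 1309 = -591668$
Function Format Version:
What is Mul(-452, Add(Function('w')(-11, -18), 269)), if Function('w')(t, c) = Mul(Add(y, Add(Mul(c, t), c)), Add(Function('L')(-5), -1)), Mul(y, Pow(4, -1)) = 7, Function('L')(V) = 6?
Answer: -591668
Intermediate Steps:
y = 28 (y = Mul(4, 7) = 28)
Function('w')(t, c) = Add(140, Mul(5, c), Mul(5, c, t)) (Function('w')(t, c) = Mul(Add(28, Add(Mul(c, t), c)), Add(6, -1)) = Mul(Add(28, Add(c, Mul(c, t))), 5) = Mul(Add(28, c, Mul(c, t)), 5) = Add(140, Mul(5, c), Mul(5, c, t)))
Mul(-452, Add(Function('w')(-11, -18), 269)) = Mul(-452, Add(Add(140, Mul(5, -18), Mul(5, -18, -11)), 269)) = Mul(-452, Add(Add(140, -90, 990), 269)) = Mul(-452, Add(1040, 269)) = Mul(-452, 1309) = -591668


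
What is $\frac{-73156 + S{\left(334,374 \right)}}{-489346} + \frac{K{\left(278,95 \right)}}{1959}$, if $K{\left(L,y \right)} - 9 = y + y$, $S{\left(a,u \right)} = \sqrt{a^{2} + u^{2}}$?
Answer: $\frac{120346229}{479314407} - \frac{\sqrt{62858}}{244673} \approx 0.25006$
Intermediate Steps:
$K{\left(L,y \right)} = 9 + 2 y$ ($K{\left(L,y \right)} = 9 + \left(y + y\right) = 9 + 2 y$)
$\frac{-73156 + S{\left(334,374 \right)}}{-489346} + \frac{K{\left(278,95 \right)}}{1959} = \frac{-73156 + \sqrt{334^{2} + 374^{2}}}{-489346} + \frac{9 + 2 \cdot 95}{1959} = \left(-73156 + \sqrt{111556 + 139876}\right) \left(- \frac{1}{489346}\right) + \left(9 + 190\right) \frac{1}{1959} = \left(-73156 + \sqrt{251432}\right) \left(- \frac{1}{489346}\right) + 199 \cdot \frac{1}{1959} = \left(-73156 + 2 \sqrt{62858}\right) \left(- \frac{1}{489346}\right) + \frac{199}{1959} = \left(\frac{36578}{244673} - \frac{\sqrt{62858}}{244673}\right) + \frac{199}{1959} = \frac{120346229}{479314407} - \frac{\sqrt{62858}}{244673}$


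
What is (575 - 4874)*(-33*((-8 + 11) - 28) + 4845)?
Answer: -24375330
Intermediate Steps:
(575 - 4874)*(-33*((-8 + 11) - 28) + 4845) = -4299*(-33*(3 - 28) + 4845) = -4299*(-33*(-25) + 4845) = -4299*(825 + 4845) = -4299*5670 = -24375330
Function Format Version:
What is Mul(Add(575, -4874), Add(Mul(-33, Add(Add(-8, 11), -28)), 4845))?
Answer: -24375330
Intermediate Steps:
Mul(Add(575, -4874), Add(Mul(-33, Add(Add(-8, 11), -28)), 4845)) = Mul(-4299, Add(Mul(-33, Add(3, -28)), 4845)) = Mul(-4299, Add(Mul(-33, -25), 4845)) = Mul(-4299, Add(825, 4845)) = Mul(-4299, 5670) = -24375330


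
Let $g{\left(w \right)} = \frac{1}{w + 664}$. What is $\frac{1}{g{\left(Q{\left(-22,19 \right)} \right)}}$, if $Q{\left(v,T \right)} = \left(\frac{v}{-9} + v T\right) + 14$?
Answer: $\frac{2362}{9} \approx 262.44$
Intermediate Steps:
$Q{\left(v,T \right)} = 14 - \frac{v}{9} + T v$ ($Q{\left(v,T \right)} = \left(- \frac{v}{9} + T v\right) + 14 = 14 - \frac{v}{9} + T v$)
$g{\left(w \right)} = \frac{1}{664 + w}$
$\frac{1}{g{\left(Q{\left(-22,19 \right)} \right)}} = \frac{1}{\frac{1}{664 + \left(14 - - \frac{22}{9} + 19 \left(-22\right)\right)}} = \frac{1}{\frac{1}{664 + \left(14 + \frac{22}{9} - 418\right)}} = \frac{1}{\frac{1}{664 - \frac{3614}{9}}} = \frac{1}{\frac{1}{\frac{2362}{9}}} = \frac{1}{\frac{9}{2362}} = \frac{2362}{9}$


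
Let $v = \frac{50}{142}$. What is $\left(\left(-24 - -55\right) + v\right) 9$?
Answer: $\frac{20034}{71} \approx 282.17$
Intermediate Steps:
$v = \frac{25}{71}$ ($v = 50 \cdot \frac{1}{142} = \frac{25}{71} \approx 0.35211$)
$\left(\left(-24 - -55\right) + v\right) 9 = \left(\left(-24 - -55\right) + \frac{25}{71}\right) 9 = \left(\left(-24 + 55\right) + \frac{25}{71}\right) 9 = \left(31 + \frac{25}{71}\right) 9 = \frac{2226}{71} \cdot 9 = \frac{20034}{71}$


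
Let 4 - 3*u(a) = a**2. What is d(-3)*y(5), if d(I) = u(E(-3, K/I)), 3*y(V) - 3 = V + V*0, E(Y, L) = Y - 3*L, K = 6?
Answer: -40/9 ≈ -4.4444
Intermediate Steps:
u(a) = 4/3 - a**2/3
y(V) = 1 + V/3 (y(V) = 1 + (V + V*0)/3 = 1 + (V + 0)/3 = 1 + V/3)
d(I) = 4/3 - (-3 - 18/I)**2/3
d(-3)*y(5) = (4/3 - 3*(6 - 3)**2/(-3)**2)*(1 + (1/3)*5) = (4/3 - 3*1/9*3**2)*(1 + 5/3) = (4/3 - 3*1/9*9)*(8/3) = (4/3 - 3)*(8/3) = -5/3*8/3 = -40/9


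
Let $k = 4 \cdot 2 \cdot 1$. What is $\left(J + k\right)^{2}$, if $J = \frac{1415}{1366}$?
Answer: $\frac{152349649}{1865956} \approx 81.647$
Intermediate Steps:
$k = 8$ ($k = 8 \cdot 1 = 8$)
$J = \frac{1415}{1366}$ ($J = 1415 \cdot \frac{1}{1366} = \frac{1415}{1366} \approx 1.0359$)
$\left(J + k\right)^{2} = \left(\frac{1415}{1366} + 8\right)^{2} = \left(\frac{12343}{1366}\right)^{2} = \frac{152349649}{1865956}$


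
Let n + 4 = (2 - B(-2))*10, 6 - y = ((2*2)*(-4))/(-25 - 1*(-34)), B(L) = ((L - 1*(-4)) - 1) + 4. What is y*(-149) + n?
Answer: -10736/9 ≈ -1192.9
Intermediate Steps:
B(L) = 7 + L (B(L) = ((L + 4) - 1) + 4 = ((4 + L) - 1) + 4 = (3 + L) + 4 = 7 + L)
y = 70/9 (y = 6 - (2*2)*(-4)/(-25 - 1*(-34)) = 6 - 4*(-4)/(-25 + 34) = 6 - (-16)/9 = 6 - 1*(-16/9) = 6 + 16/9 = 70/9 ≈ 7.7778)
n = -34 (n = -4 + (2 - (7 - 2))*10 = -4 + (2 - 1*5)*10 = -4 + (2 - 5)*10 = -4 - 3*10 = -4 - 30 = -34)
y*(-149) + n = (70/9)*(-149) - 34 = -10430/9 - 34 = -10736/9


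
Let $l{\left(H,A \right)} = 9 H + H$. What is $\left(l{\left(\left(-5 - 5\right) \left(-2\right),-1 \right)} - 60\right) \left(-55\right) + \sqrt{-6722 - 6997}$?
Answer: $-7700 + i \sqrt{13719} \approx -7700.0 + 117.13 i$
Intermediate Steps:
$l{\left(H,A \right)} = 10 H$
$\left(l{\left(\left(-5 - 5\right) \left(-2\right),-1 \right)} - 60\right) \left(-55\right) + \sqrt{-6722 - 6997} = \left(10 \left(-5 - 5\right) \left(-2\right) - 60\right) \left(-55\right) + \sqrt{-6722 - 6997} = \left(10 \left(\left(-10\right) \left(-2\right)\right) - 60\right) \left(-55\right) + \sqrt{-13719} = \left(10 \cdot 20 - 60\right) \left(-55\right) + i \sqrt{13719} = \left(200 - 60\right) \left(-55\right) + i \sqrt{13719} = 140 \left(-55\right) + i \sqrt{13719} = -7700 + i \sqrt{13719}$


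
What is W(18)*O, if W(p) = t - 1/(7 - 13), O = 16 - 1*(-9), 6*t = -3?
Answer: -25/3 ≈ -8.3333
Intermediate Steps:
t = -½ (t = (⅙)*(-3) = -½ ≈ -0.50000)
O = 25 (O = 16 + 9 = 25)
W(p) = -⅓ (W(p) = -½ - 1/(7 - 13) = -½ - 1/(-6) = -½ - 1*(-⅙) = -½ + ⅙ = -⅓)
W(18)*O = -⅓*25 = -25/3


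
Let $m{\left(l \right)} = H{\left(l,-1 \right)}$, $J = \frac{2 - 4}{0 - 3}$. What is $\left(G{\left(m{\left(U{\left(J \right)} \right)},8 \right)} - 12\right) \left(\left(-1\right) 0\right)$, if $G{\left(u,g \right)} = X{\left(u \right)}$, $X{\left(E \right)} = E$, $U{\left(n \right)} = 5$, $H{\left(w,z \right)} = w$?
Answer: $0$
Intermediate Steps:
$J = \frac{2}{3}$ ($J = - \frac{2}{-3} = \left(-2\right) \left(- \frac{1}{3}\right) = \frac{2}{3} \approx 0.66667$)
$m{\left(l \right)} = l$
$G{\left(u,g \right)} = u$
$\left(G{\left(m{\left(U{\left(J \right)} \right)},8 \right)} - 12\right) \left(\left(-1\right) 0\right) = \left(5 - 12\right) \left(\left(-1\right) 0\right) = \left(-7\right) 0 = 0$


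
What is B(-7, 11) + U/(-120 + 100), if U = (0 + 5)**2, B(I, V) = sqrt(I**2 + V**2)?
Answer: -5/4 + sqrt(170) ≈ 11.788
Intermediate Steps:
U = 25 (U = 5**2 = 25)
B(-7, 11) + U/(-120 + 100) = sqrt((-7)**2 + 11**2) + 25/(-120 + 100) = sqrt(49 + 121) + 25/(-20) = sqrt(170) - 1/20*25 = sqrt(170) - 5/4 = -5/4 + sqrt(170)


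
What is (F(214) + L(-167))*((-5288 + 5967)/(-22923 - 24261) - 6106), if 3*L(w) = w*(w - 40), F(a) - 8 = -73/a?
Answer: -710919581029663/10097376 ≈ -7.0406e+7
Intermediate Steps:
F(a) = 8 - 73/a
L(w) = w*(-40 + w)/3 (L(w) = (w*(w - 40))/3 = (w*(-40 + w))/3 = w*(-40 + w)/3)
(F(214) + L(-167))*((-5288 + 5967)/(-22923 - 24261) - 6106) = ((8 - 73/214) + (⅓)*(-167)*(-40 - 167))*((-5288 + 5967)/(-22923 - 24261) - 6106) = ((8 - 73*1/214) + (⅓)*(-167)*(-207))*(679/(-47184) - 6106) = ((8 - 73/214) + 11523)*(679*(-1/47184) - 6106) = (1639/214 + 11523)*(-679/47184 - 6106) = (2467561/214)*(-288106183/47184) = -710919581029663/10097376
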